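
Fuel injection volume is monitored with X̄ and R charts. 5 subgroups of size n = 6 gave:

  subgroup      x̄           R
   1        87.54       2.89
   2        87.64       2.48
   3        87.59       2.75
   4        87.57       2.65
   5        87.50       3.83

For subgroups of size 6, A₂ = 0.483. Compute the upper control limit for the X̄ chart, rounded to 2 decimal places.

X̄̄ = (87.54 + 87.64 + 87.59 + 87.57 + 87.50) / 5 = 437.8400 / 5 = 87.5680
R̄ = (2.89 + 2.48 + 2.75 + 2.65 + 3.83) / 5 = 14.6000 / 5 = 2.9200
UCL = X̄̄ + A₂·R̄ = 87.5680 + 0.483 × 2.9200 = 88.9784

88.98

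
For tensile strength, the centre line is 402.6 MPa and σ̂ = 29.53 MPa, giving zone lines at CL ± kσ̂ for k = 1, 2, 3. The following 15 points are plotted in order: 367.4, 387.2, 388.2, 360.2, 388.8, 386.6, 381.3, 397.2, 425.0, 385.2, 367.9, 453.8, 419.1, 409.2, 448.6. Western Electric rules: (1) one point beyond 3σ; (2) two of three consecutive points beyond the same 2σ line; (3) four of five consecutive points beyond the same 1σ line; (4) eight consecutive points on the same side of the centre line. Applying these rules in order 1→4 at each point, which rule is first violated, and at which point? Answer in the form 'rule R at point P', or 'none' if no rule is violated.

rule 4 at point 8

Zone of each point (C = within 1σ̂, B = 1σ̂–2σ̂, A = 2σ̂–3σ̂, * = beyond 3σ̂; sign = side of CL): 1:-B, 2:-C, 3:-C, 4:-B, 5:-C, 6:-C, 7:-C, 8:-C, 9:+C, 10:-C, 11:-B, 12:+B, 13:+C, 14:+C, 15:+B
Rule 4 (eight consecutive points on the same side of the centre line) is satisfied at point 8.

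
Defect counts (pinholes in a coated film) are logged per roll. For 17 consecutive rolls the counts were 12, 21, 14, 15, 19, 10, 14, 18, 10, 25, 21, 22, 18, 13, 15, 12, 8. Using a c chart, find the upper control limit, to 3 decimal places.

c̄ = (12 + 21 + 14 + 15 + 19 + 10 + 14 + 18 + 10 + 25 + 21 + 22 + 18 + 13 + 15 + 12 + 8) / 17 = 267 / 17 = 15.7059
UCL = c̄ + 3√c̄ = 15.7059 + 3 × √15.7059 = 15.7059 + 3 × 3.9631 = 27.5951

27.595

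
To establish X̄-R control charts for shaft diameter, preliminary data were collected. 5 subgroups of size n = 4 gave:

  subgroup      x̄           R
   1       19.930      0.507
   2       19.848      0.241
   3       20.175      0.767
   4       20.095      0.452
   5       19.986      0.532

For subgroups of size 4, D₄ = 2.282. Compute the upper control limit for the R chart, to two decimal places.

R̄ = (0.507 + 0.241 + 0.767 + 0.452 + 0.532) / 5 = 2.4990 / 5 = 0.4998
UCL_R = D₄·R̄ = 2.282 × 0.4998 = 1.1405

1.14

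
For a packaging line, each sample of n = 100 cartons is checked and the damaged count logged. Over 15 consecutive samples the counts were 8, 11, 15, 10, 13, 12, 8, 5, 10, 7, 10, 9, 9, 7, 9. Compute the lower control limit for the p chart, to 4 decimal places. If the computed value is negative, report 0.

0.0072

p̄ = Σdᵢ / (k·n) = 143 / (15 × 100) = 0.09533
LCL = p̄ − 3·√(p̄(1−p̄)/n) = 0.09533 − 3 × 0.02937 = 0.00723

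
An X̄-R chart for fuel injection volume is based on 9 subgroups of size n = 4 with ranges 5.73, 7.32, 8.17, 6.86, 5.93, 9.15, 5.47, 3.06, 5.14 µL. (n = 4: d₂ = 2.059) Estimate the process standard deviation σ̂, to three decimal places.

R̄ = (5.73 + 7.32 + 8.17 + 6.86 + 5.93 + 9.15 + 5.47 + 3.06 + 5.14) / 9 = 6.3144
σ̂ = R̄ / d₂ = 6.3144 / 2.059 = 3.0668

3.067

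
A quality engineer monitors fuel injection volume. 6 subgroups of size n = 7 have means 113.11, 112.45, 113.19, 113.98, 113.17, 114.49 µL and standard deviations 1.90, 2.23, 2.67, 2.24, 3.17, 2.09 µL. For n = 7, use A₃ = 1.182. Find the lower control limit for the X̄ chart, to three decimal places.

110.581

X̄̄ = (113.11 + 112.45 + 113.19 + 113.98 + 113.17 + 114.49) / 6 = 113.3983
s̄ = (1.90 + 2.23 + 2.67 + 2.24 + 3.17 + 2.09) / 6 = 2.3833
LCL = X̄̄ − A₃·s̄ = 113.3983 − 1.182 × 2.3833 = 110.5812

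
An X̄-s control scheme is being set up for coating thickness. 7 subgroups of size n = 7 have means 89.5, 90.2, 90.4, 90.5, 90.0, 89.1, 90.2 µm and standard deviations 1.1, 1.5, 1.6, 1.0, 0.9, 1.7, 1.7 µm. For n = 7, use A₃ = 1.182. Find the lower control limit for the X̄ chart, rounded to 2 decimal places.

X̄̄ = (89.5 + 90.2 + 90.4 + 90.5 + 90.0 + 89.1 + 90.2) / 7 = 89.9857
s̄ = (1.1 + 1.5 + 1.6 + 1.0 + 0.9 + 1.7 + 1.7) / 7 = 1.3571
LCL = X̄̄ − A₃·s̄ = 89.9857 − 1.182 × 1.3571 = 88.3816

88.38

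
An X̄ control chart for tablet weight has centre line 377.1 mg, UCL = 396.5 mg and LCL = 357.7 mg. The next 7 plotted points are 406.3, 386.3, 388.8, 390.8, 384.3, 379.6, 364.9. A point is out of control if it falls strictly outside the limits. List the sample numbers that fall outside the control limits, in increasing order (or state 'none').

Compare each point to [357.7, 396.5]: sample 1 = 406.3 > UCL.

1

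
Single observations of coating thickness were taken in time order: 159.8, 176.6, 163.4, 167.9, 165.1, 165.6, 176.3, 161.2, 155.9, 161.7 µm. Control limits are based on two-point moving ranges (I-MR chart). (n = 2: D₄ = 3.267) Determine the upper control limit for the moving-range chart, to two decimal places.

Moving ranges: 16.8, 13.2, 4.5, 2.8, 0.5, 10.7, 15.1, 5.3, 5.8; M̄R̄ = 74.7000 / 9 = 8.3000
UCL_MR = D₄·M̄R̄ = 3.267 × 8.3000 = 27.1161

27.12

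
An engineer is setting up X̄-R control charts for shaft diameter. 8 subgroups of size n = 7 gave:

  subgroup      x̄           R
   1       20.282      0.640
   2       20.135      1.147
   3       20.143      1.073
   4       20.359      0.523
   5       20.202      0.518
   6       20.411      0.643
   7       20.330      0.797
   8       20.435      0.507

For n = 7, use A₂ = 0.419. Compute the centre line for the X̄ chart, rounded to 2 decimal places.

X̄̄ = (20.282 + 20.135 + 20.143 + 20.359 + 20.202 + 20.411 + 20.330 + 20.435) / 8 = 162.2970 / 8 = 20.2871
CL = X̄̄ = 20.2871

20.29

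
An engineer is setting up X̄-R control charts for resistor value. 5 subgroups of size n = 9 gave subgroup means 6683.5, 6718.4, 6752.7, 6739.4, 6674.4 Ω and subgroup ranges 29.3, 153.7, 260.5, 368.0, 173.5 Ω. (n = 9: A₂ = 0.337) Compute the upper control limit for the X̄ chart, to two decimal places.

6780.07

X̄̄ = (6683.5 + 6718.4 + 6752.7 + 6739.4 + 6674.4) / 5 = 33568.4000 / 5 = 6713.6800
R̄ = (29.3 + 153.7 + 260.5 + 368.0 + 173.5) / 5 = 985.0000 / 5 = 197.0000
UCL = X̄̄ + A₂·R̄ = 6713.6800 + 0.337 × 197.0000 = 6780.0690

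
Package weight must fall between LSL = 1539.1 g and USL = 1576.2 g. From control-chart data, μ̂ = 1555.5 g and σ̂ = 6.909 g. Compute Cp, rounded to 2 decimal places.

0.89

Cp = (USL − LSL) / (6σ̂) = (1576.2 − 1539.1) / (6 × 6.909) = 37.1000 / 41.4540 = 0.8950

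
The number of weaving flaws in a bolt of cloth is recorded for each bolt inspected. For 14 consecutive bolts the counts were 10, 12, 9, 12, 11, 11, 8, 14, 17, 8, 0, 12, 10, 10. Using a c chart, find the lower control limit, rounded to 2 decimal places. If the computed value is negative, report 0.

0.66

c̄ = (10 + 12 + 9 + 12 + 11 + 11 + 8 + 14 + 17 + 8 + 0 + 12 + 10 + 10) / 14 = 144 / 14 = 10.2857
LCL = c̄ − 3√c̄ = 10.2857 − 3 × 3.2071 = 0.6643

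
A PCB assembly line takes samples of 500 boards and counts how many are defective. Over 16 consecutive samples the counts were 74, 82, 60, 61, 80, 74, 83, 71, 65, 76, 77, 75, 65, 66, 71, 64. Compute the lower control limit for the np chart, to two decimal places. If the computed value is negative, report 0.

48.02

p̄ = Σdᵢ / (k·n) = 1144 / (16 × 500) = 0.14300
LCL = np̄ − 3·√(np̄(1−p̄)) = 71.5000 − 3 × 7.8279 = 48.0164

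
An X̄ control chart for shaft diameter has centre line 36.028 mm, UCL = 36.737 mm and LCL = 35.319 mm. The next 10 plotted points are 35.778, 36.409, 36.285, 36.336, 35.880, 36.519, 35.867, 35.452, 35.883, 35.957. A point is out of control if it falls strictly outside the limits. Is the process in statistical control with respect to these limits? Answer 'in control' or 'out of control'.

All 10 points lie within [35.319, 36.737].

in control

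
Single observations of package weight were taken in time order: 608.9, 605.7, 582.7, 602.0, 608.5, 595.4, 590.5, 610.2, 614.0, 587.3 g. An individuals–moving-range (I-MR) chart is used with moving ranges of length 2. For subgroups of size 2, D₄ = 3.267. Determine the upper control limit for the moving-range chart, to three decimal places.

43.633

Moving ranges: 3.2, 23.0, 19.3, 6.5, 13.1, 4.9, 19.7, 3.8, 26.7; M̄R̄ = 120.2000 / 9 = 13.3556
UCL_MR = D₄·M̄R̄ = 3.267 × 13.3556 = 43.6326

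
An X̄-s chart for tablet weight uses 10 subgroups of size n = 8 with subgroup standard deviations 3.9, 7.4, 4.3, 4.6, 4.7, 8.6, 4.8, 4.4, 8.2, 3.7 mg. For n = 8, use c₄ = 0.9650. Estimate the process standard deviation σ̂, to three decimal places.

5.658

s̄ = (3.9 + 7.4 + 4.3 + 4.6 + 4.7 + 8.6 + 4.8 + 4.4 + 8.2 + 3.7) / 10 = 5.4600
σ̂ = s̄ / c₄ = 5.4600 / 0.9650 = 5.6580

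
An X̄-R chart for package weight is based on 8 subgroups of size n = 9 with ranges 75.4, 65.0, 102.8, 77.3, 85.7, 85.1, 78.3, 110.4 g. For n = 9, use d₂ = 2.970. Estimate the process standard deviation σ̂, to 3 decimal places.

28.620

R̄ = (75.4 + 65.0 + 102.8 + 77.3 + 85.7 + 85.1 + 78.3 + 110.4) / 8 = 85.0000
σ̂ = R̄ / d₂ = 85.0000 / 2.970 = 28.6195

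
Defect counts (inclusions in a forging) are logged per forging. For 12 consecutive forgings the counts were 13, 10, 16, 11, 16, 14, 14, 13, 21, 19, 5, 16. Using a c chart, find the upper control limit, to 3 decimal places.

c̄ = (13 + 10 + 16 + 11 + 16 + 14 + 14 + 13 + 21 + 19 + 5 + 16) / 12 = 168 / 12 = 14.0000
UCL = c̄ + 3√c̄ = 14.0000 + 3 × √14.0000 = 14.0000 + 3 × 3.7417 = 25.2250

25.225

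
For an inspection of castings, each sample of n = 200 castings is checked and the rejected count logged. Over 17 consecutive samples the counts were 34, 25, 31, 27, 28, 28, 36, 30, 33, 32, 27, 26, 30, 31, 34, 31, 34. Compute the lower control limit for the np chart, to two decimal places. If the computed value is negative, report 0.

15.18

p̄ = Σdᵢ / (k·n) = 517 / (17 × 200) = 0.15206
LCL = np̄ − 3·√(np̄(1−p̄)) = 30.4118 − 3 × 5.0781 = 15.1774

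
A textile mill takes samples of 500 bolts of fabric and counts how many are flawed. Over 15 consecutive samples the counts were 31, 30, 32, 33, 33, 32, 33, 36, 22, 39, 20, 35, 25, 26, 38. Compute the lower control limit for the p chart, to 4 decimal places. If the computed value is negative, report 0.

0.0296

p̄ = Σdᵢ / (k·n) = 465 / (15 × 500) = 0.06200
LCL = p̄ − 3·√(p̄(1−p̄)/n) = 0.06200 − 3 × 0.01078 = 0.02965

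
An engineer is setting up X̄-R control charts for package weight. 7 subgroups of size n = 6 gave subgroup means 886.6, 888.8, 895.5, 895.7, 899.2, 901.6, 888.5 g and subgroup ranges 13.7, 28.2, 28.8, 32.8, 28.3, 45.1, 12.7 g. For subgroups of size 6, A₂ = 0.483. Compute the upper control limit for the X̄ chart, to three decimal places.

X̄̄ = (886.6 + 888.8 + 895.5 + 895.7 + 899.2 + 901.6 + 888.5) / 7 = 6255.9000 / 7 = 893.7000
R̄ = (13.7 + 28.2 + 28.8 + 32.8 + 28.3 + 45.1 + 12.7) / 7 = 189.6000 / 7 = 27.0857
UCL = X̄̄ + A₂·R̄ = 893.7000 + 0.483 × 27.0857 = 906.7824

906.782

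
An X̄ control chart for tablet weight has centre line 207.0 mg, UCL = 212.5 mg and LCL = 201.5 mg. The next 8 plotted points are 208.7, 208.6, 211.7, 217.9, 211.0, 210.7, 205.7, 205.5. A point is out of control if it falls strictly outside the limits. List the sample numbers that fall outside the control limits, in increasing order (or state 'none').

Compare each point to [201.5, 212.5]: sample 4 = 217.9 > UCL.

4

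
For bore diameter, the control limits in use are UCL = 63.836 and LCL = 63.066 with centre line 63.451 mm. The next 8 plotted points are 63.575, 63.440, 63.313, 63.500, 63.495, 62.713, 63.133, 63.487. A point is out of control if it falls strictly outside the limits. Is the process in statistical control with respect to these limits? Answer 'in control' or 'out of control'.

out of control

Compare each point to [63.066, 63.836]: sample 6 = 62.713 < LCL.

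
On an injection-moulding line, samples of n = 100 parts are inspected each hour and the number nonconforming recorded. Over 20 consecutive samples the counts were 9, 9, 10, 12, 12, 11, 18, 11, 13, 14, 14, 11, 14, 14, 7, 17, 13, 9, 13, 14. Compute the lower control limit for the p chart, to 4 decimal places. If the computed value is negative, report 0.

0.0241

p̄ = Σdᵢ / (k·n) = 245 / (20 × 100) = 0.12250
LCL = p̄ − 3·√(p̄(1−p̄)/n) = 0.12250 − 3 × 0.03279 = 0.02414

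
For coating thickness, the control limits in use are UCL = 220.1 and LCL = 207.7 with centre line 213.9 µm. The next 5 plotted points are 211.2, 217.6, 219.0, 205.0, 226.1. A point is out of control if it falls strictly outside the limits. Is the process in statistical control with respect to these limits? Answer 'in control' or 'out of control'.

out of control

Compare each point to [207.7, 220.1]: sample 4 = 205.0 < LCL; sample 5 = 226.1 > UCL.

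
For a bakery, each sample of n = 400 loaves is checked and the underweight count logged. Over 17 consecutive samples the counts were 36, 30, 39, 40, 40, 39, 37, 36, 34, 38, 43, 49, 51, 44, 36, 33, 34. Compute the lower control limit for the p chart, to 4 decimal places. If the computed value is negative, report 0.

p̄ = Σdᵢ / (k·n) = 659 / (17 × 400) = 0.09691
LCL = p̄ − 3·√(p̄(1−p̄)/n) = 0.09691 − 3 × 0.01479 = 0.05254

0.0525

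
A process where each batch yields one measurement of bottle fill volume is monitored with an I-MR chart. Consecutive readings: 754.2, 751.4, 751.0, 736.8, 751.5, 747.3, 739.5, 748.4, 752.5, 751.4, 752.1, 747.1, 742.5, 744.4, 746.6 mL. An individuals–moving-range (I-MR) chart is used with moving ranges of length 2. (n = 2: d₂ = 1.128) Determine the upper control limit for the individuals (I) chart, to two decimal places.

761.57

X̄ = (754.2 + 751.4 + 751.0 + 736.8 + 751.5 + 747.3 + 739.5 + 748.4 + 752.5 + 751.4 + 752.1 + 747.1 + 742.5 + 744.4 + 746.6) / 15 = 747.7800
Moving ranges: 2.8, 0.4, 14.2, 14.7, 4.2, 7.8, 8.9, 4.1, 1.1, 0.7, 5.0, 4.6, 1.9, 2.2; M̄R̄ = 72.6000 / 14 = 5.1857
UCL = X̄ + 3·M̄R̄/d₂ = 747.7800 + 3 × 5.1857 / 1.128 = 761.5718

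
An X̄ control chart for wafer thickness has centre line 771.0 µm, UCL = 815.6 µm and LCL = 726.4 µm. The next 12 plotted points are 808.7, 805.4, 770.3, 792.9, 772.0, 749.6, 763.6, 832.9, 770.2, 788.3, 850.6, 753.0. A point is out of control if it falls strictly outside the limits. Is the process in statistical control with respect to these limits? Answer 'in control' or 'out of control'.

out of control

Compare each point to [726.4, 815.6]: sample 8 = 832.9 > UCL; sample 11 = 850.6 > UCL.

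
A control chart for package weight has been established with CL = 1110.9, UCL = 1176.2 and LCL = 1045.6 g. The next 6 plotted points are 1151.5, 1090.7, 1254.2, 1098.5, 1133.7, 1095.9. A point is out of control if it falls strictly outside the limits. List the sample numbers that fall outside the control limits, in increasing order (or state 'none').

3

Compare each point to [1045.6, 1176.2]: sample 3 = 1254.2 > UCL.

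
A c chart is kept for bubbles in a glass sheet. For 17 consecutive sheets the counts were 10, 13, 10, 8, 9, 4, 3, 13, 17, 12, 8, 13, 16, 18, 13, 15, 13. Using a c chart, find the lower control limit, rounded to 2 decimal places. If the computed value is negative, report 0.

1.31

c̄ = (10 + 13 + 10 + 8 + 9 + 4 + 3 + 13 + 17 + 12 + 8 + 13 + 16 + 18 + 13 + 15 + 13) / 17 = 195 / 17 = 11.4706
LCL = c̄ − 3√c̄ = 11.4706 − 3 × 3.3868 = 1.3101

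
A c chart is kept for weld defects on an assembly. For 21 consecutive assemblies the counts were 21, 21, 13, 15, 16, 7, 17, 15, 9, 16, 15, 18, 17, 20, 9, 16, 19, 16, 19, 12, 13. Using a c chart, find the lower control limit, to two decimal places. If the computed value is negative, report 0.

c̄ = (21 + 21 + 13 + 15 + 16 + 7 + 17 + 15 + 9 + 16 + 15 + 18 + 17 + 20 + 9 + 16 + 19 + 16 + 19 + 12 + 13) / 21 = 324 / 21 = 15.4286
LCL = c̄ − 3√c̄ = 15.4286 − 3 × 3.9279 = 3.6448

3.64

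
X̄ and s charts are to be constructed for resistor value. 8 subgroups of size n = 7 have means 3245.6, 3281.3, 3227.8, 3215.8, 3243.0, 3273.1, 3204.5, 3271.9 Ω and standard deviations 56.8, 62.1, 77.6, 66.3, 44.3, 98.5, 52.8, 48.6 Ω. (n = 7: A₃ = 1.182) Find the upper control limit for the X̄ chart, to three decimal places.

X̄̄ = (3245.6 + 3281.3 + 3227.8 + 3215.8 + 3243.0 + 3273.1 + 3204.5 + 3271.9) / 8 = 3245.3750
s̄ = (56.8 + 62.1 + 77.6 + 66.3 + 44.3 + 98.5 + 52.8 + 48.6) / 8 = 63.3750
UCL = X̄̄ + A₃·s̄ = 3245.3750 + 1.182 × 63.3750 = 3320.2843

3320.284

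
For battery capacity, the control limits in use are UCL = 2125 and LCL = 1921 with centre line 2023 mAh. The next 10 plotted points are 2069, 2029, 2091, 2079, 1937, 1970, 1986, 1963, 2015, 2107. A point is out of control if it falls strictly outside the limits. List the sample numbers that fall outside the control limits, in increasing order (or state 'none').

none

All 10 points lie within [1921, 2125].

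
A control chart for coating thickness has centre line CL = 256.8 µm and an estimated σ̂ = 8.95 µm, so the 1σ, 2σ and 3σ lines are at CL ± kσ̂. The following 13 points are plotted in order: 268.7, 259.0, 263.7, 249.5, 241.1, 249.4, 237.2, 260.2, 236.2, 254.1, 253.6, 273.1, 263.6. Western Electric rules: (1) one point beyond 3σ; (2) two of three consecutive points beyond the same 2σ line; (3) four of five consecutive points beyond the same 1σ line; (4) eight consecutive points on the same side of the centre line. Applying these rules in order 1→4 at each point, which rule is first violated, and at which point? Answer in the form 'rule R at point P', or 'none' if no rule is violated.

Zone of each point (C = within 1σ̂, B = 1σ̂–2σ̂, A = 2σ̂–3σ̂, * = beyond 3σ̂; sign = side of CL): 1:+B, 2:+C, 3:+C, 4:-C, 5:-B, 6:-C, 7:-A, 8:+C, 9:-A, 10:-C, 11:-C, 12:+B, 13:+C
Rule 2 (two of three consecutive points beyond the same 2σ limit) is satisfied at point 9.

rule 2 at point 9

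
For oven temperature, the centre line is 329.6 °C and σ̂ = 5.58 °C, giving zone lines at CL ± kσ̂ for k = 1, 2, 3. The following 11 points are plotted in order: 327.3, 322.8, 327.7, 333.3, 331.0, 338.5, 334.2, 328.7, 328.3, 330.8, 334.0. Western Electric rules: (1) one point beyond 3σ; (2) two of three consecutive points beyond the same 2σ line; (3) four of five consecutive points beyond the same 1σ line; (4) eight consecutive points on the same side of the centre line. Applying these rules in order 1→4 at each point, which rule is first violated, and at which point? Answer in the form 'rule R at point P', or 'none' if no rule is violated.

Zone of each point (C = within 1σ̂, B = 1σ̂–2σ̂, A = 2σ̂–3σ̂, * = beyond 3σ̂; sign = side of CL): 1:-C, 2:-B, 3:-C, 4:+C, 5:+C, 6:+B, 7:+C, 8:-C, 9:-C, 10:+C, 11:+C
No rule fires across all 11 points.

none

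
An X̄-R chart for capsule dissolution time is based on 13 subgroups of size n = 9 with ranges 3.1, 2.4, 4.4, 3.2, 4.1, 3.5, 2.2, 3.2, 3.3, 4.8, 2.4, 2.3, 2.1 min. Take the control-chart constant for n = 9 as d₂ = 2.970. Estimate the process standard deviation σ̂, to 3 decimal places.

1.062

R̄ = (3.1 + 2.4 + 4.4 + 3.2 + 4.1 + 3.5 + 2.2 + 3.2 + 3.3 + 4.8 + 2.4 + 2.3 + 2.1) / 13 = 3.1538
σ̂ = R̄ / d₂ = 3.1538 / 2.970 = 1.0619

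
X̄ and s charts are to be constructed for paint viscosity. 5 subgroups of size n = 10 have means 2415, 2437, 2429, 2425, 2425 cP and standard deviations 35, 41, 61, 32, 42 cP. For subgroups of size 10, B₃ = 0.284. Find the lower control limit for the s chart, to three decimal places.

11.985

s̄ = (35 + 41 + 61 + 32 + 42) / 5 = 42.2000
LCL_s = B₃·s̄ = 0.284 × 42.2000 = 11.9848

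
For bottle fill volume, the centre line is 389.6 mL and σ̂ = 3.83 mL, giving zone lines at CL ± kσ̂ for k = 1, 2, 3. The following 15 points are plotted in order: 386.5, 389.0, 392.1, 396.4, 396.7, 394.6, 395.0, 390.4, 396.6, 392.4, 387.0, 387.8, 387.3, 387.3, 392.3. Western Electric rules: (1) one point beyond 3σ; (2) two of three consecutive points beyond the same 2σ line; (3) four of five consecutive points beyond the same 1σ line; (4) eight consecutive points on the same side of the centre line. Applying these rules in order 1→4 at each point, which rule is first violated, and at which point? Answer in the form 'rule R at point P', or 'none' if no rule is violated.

Zone of each point (C = within 1σ̂, B = 1σ̂–2σ̂, A = 2σ̂–3σ̂, * = beyond 3σ̂; sign = side of CL): 1:-C, 2:-C, 3:+C, 4:+B, 5:+B, 6:+B, 7:+B, 8:+C, 9:+B, 10:+C, 11:-C, 12:-C, 13:-C, 14:-C, 15:+C
Rule 3 (four of five consecutive points beyond the same 1σ limit) is satisfied at point 7.

rule 3 at point 7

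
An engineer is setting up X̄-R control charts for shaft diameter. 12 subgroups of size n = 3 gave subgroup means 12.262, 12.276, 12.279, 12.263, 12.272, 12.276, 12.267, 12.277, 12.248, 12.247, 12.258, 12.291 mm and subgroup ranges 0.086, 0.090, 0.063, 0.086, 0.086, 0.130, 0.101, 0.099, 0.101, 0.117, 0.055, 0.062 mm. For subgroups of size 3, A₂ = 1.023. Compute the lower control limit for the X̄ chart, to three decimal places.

12.176

X̄̄ = (12.262 + 12.276 + 12.279 + 12.263 + 12.272 + 12.276 + 12.267 + 12.277 + 12.248 + 12.247 + 12.258 + 12.291) / 12 = 147.2160 / 12 = 12.2680
R̄ = (0.086 + 0.090 + 0.063 + 0.086 + 0.086 + 0.130 + 0.101 + 0.099 + 0.101 + 0.117 + 0.055 + 0.062) / 12 = 1.0760 / 12 = 0.0897
LCL = X̄̄ − A₂·R̄ = 12.2680 − 1.023 × 0.0897 = 12.1763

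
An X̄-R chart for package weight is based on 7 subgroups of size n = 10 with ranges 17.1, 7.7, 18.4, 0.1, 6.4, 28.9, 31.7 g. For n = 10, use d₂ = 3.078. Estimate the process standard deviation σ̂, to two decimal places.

R̄ = (17.1 + 7.7 + 18.4 + 0.1 + 6.4 + 28.9 + 31.7) / 7 = 15.7571
σ̂ = R̄ / d₂ = 15.7571 / 3.078 = 5.1193

5.12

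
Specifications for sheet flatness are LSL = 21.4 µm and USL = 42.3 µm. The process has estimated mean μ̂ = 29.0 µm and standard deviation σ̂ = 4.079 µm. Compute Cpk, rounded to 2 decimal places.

0.62

Cpu = (USL − μ̂) / (3σ̂) = (42.3 − 29.0) / (3 × 4.079) = 1.0869; Cpl = (μ̂ − LSL) / (3σ̂) = (29.0 − 21.4) / (3 × 4.079) = 0.6211; Cpk = min(Cpu, Cpl) = 0.6211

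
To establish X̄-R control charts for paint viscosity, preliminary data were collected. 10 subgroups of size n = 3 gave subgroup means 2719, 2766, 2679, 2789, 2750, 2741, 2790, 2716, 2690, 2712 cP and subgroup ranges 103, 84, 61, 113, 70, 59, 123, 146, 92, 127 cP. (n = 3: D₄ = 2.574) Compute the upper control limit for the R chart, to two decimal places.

251.74

R̄ = (103 + 84 + 61 + 113 + 70 + 59 + 123 + 146 + 92 + 127) / 10 = 978.0000 / 10 = 97.8000
UCL_R = D₄·R̄ = 2.574 × 97.8000 = 251.7372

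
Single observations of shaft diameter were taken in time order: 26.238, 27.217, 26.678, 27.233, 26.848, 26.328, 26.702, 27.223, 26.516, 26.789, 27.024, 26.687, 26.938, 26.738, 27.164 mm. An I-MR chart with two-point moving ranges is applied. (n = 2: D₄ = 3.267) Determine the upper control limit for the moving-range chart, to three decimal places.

1.471

Moving ranges: 0.979, 0.539, 0.555, 0.385, 0.520, 0.374, 0.521, 0.707, 0.273, 0.235, 0.337, 0.251, 0.200, 0.426; M̄R̄ = 6.3020 / 14 = 0.4501
UCL_MR = D₄·M̄R̄ = 3.267 × 0.4501 = 1.4706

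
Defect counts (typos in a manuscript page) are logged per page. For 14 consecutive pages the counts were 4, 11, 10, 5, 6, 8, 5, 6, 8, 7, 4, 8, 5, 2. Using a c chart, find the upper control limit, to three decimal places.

c̄ = (4 + 11 + 10 + 5 + 6 + 8 + 5 + 6 + 8 + 7 + 4 + 8 + 5 + 2) / 14 = 89 / 14 = 6.3571
UCL = c̄ + 3√c̄ = 6.3571 + 3 × √6.3571 = 6.3571 + 3 × 2.5213 = 13.9212

13.921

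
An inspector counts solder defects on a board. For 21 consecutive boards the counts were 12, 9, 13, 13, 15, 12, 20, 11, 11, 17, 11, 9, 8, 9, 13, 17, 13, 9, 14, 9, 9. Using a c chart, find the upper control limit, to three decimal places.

22.529

c̄ = (12 + 9 + 13 + 13 + 15 + 12 + 20 + 11 + 11 + 17 + 11 + 9 + 8 + 9 + 13 + 17 + 13 + 9 + 14 + 9 + 9) / 21 = 254 / 21 = 12.0952
UCL = c̄ + 3√c̄ = 12.0952 + 3 × √12.0952 = 12.0952 + 3 × 3.4778 = 22.5287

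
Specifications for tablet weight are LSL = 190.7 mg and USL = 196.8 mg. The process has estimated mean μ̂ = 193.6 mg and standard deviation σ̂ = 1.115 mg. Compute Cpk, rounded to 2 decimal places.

Cpu = (USL − μ̂) / (3σ̂) = (196.8 − 193.6) / (3 × 1.115) = 0.9567; Cpl = (μ̂ − LSL) / (3σ̂) = (193.6 − 190.7) / (3 × 1.115) = 0.8670; Cpk = min(Cpu, Cpl) = 0.8670

0.87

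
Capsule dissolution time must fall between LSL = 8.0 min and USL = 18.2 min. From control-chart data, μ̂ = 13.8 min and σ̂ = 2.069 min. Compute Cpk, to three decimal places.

Cpu = (USL − μ̂) / (3σ̂) = (18.2 − 13.8) / (3 × 2.069) = 0.7089; Cpl = (μ̂ − LSL) / (3σ̂) = (13.8 − 8.0) / (3 × 2.069) = 0.9344; Cpk = min(Cpu, Cpl) = 0.7089

0.709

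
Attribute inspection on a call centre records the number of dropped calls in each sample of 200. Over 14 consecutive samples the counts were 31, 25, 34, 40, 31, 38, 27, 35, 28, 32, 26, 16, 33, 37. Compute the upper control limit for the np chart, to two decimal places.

46.27

p̄ = Σdᵢ / (k·n) = 433 / (14 × 200) = 0.15464
UCL = np̄ + 3·√(np̄(1−p̄)) = 30.9286 + 3 × √(30.9286×0.84536) = 30.9286 + 3 × 5.1133 = 46.2684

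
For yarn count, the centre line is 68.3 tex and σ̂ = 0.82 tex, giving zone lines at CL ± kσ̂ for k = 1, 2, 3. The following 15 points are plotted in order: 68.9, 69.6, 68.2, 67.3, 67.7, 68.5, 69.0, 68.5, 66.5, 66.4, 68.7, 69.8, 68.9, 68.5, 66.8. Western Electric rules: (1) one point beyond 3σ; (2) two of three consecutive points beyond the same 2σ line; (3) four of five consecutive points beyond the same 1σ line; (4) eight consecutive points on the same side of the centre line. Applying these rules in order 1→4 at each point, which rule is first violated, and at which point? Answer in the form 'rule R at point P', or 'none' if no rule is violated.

rule 2 at point 10

Zone of each point (C = within 1σ̂, B = 1σ̂–2σ̂, A = 2σ̂–3σ̂, * = beyond 3σ̂; sign = side of CL): 1:+C, 2:+B, 3:-C, 4:-B, 5:-C, 6:+C, 7:+C, 8:+C, 9:-A, 10:-A, 11:+C, 12:+B, 13:+C, 14:+C, 15:-B
Rule 2 (two of three consecutive points beyond the same 2σ limit) is satisfied at point 10.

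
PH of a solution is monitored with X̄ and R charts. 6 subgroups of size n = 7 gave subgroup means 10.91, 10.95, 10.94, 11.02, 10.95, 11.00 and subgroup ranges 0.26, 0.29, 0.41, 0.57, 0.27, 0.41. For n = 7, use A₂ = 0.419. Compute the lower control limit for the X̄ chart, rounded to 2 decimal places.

10.81

X̄̄ = (10.91 + 10.95 + 10.94 + 11.02 + 10.95 + 11.00) / 6 = 65.7700 / 6 = 10.9617
R̄ = (0.26 + 0.29 + 0.41 + 0.57 + 0.27 + 0.41) / 6 = 2.2100 / 6 = 0.3683
LCL = X̄̄ − A₂·R̄ = 10.9617 − 0.419 × 0.3683 = 10.8073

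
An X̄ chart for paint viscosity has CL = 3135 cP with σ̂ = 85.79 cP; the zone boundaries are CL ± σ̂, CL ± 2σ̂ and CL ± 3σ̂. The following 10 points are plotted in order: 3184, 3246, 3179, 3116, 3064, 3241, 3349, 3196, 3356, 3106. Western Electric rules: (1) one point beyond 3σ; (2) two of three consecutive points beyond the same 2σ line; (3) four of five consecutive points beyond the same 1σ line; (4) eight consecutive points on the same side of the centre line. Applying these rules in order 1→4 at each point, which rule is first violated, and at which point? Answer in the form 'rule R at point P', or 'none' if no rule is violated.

rule 2 at point 9

Zone of each point (C = within 1σ̂, B = 1σ̂–2σ̂, A = 2σ̂–3σ̂, * = beyond 3σ̂; sign = side of CL): 1:+C, 2:+B, 3:+C, 4:-C, 5:-C, 6:+B, 7:+A, 8:+C, 9:+A, 10:-C
Rule 2 (two of three consecutive points beyond the same 2σ limit) is satisfied at point 9.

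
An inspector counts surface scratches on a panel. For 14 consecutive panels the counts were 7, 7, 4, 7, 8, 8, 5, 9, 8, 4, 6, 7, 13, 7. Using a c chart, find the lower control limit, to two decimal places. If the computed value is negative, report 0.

0.00

c̄ = (7 + 7 + 4 + 7 + 8 + 8 + 5 + 9 + 8 + 4 + 6 + 7 + 13 + 7) / 14 = 100 / 14 = 7.1429
LCL = c̄ − 3√c̄ = 7.1429 − 3 × 2.6726 = -0.8750 → 0 (cannot be negative)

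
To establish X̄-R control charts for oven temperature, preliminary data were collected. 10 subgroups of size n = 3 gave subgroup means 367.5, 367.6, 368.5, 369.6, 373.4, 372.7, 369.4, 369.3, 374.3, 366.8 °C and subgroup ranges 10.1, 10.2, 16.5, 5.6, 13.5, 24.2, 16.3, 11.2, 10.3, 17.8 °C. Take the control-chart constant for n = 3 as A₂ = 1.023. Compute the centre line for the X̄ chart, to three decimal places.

X̄̄ = (367.5 + 367.6 + 368.5 + 369.6 + 373.4 + 372.7 + 369.4 + 369.3 + 374.3 + 366.8) / 10 = 3699.1000 / 10 = 369.9100
CL = X̄̄ = 369.9100

369.910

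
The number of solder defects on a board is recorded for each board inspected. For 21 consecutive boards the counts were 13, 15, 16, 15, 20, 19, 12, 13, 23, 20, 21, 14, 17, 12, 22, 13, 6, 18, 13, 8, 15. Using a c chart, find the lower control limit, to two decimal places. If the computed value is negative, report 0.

3.67

c̄ = (13 + 15 + 16 + 15 + 20 + 19 + 12 + 13 + 23 + 20 + 21 + 14 + 17 + 12 + 22 + 13 + 6 + 18 + 13 + 8 + 15) / 21 = 325 / 21 = 15.4762
LCL = c̄ − 3√c̄ = 15.4762 − 3 × 3.9340 = 3.6743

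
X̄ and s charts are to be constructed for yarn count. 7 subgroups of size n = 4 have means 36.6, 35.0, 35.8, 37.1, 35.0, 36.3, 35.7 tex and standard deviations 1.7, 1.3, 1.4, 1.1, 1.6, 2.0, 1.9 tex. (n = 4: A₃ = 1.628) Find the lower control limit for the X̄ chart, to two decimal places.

33.37

X̄̄ = (36.6 + 35.0 + 35.8 + 37.1 + 35.0 + 36.3 + 35.7) / 7 = 35.9286
s̄ = (1.7 + 1.3 + 1.4 + 1.1 + 1.6 + 2.0 + 1.9) / 7 = 1.5714
LCL = X̄̄ − A₃·s̄ = 35.9286 − 1.628 × 1.5714 = 33.3703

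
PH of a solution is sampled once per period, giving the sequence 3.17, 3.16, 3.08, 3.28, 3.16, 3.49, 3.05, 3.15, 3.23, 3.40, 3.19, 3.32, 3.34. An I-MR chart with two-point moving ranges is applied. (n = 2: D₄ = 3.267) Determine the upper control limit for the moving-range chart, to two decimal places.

0.51

Moving ranges: 0.01, 0.08, 0.20, 0.12, 0.33, 0.44, 0.10, 0.08, 0.17, 0.21, 0.13, 0.02; M̄R̄ = 1.8900 / 12 = 0.1575
UCL_MR = D₄·M̄R̄ = 3.267 × 0.1575 = 0.5146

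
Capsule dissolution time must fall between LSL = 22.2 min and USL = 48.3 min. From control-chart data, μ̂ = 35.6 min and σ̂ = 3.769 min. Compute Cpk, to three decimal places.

Cpu = (USL − μ̂) / (3σ̂) = (48.3 − 35.6) / (3 × 3.769) = 1.1232; Cpl = (μ̂ − LSL) / (3σ̂) = (35.6 − 22.2) / (3 × 3.769) = 1.1851; Cpk = min(Cpu, Cpl) = 1.1232

1.123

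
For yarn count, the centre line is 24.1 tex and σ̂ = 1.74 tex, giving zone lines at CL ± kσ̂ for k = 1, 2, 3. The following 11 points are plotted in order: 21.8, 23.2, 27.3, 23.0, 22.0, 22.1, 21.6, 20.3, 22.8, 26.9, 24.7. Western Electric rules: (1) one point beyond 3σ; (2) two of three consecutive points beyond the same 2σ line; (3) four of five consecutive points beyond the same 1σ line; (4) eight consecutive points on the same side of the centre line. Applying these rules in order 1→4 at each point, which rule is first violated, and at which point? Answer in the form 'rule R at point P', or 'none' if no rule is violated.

Zone of each point (C = within 1σ̂, B = 1σ̂–2σ̂, A = 2σ̂–3σ̂, * = beyond 3σ̂; sign = side of CL): 1:-B, 2:-C, 3:+B, 4:-C, 5:-B, 6:-B, 7:-B, 8:-A, 9:-C, 10:+B, 11:+C
Rule 3 (four of five consecutive points beyond the same 1σ limit) is satisfied at point 8.

rule 3 at point 8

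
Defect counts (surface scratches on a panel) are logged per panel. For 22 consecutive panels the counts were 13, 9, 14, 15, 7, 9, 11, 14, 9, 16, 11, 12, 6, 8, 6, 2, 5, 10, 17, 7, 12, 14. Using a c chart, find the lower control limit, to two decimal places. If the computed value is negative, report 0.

0.68

c̄ = (13 + 9 + 14 + 15 + 7 + 9 + 11 + 14 + 9 + 16 + 11 + 12 + 6 + 8 + 6 + 2 + 5 + 10 + 17 + 7 + 12 + 14) / 22 = 227 / 22 = 10.3182
LCL = c̄ − 3√c̄ = 10.3182 − 3 × 3.2122 = 0.6816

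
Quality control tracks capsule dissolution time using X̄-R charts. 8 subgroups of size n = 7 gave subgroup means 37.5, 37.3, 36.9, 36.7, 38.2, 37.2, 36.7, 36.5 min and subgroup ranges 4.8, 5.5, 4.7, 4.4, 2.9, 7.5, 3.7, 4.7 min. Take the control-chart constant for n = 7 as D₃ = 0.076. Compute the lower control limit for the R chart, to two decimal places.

R̄ = (4.8 + 5.5 + 4.7 + 4.4 + 2.9 + 7.5 + 3.7 + 4.7) / 8 = 38.2000 / 8 = 4.7750
LCL_R = D₃·R̄ = 0.076 × 4.7750 = 0.3629

0.36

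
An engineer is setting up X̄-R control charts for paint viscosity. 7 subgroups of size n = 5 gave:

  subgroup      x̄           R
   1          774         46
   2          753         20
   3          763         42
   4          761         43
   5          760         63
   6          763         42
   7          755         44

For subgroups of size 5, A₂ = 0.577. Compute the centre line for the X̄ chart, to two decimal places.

X̄̄ = (774 + 753 + 763 + 761 + 760 + 763 + 755) / 7 = 5329.0000 / 7 = 761.2857
CL = X̄̄ = 761.2857

761.29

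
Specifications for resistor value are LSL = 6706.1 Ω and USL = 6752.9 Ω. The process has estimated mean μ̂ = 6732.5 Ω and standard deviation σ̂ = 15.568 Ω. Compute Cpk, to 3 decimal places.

Cpu = (USL − μ̂) / (3σ̂) = (6752.9 − 6732.5) / (3 × 15.568) = 0.4368; Cpl = (μ̂ − LSL) / (3σ̂) = (6732.5 − 6706.1) / (3 × 15.568) = 0.5653; Cpk = min(Cpu, Cpl) = 0.4368

0.437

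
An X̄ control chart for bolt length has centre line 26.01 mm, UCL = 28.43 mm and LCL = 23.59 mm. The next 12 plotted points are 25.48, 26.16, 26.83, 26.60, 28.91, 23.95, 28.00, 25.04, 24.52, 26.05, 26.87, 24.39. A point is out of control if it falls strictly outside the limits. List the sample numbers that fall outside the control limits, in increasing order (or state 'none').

5

Compare each point to [23.59, 28.43]: sample 5 = 28.91 > UCL.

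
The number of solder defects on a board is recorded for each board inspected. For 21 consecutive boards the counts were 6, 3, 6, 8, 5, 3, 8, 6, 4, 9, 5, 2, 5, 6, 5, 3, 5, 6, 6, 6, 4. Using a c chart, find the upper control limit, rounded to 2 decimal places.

c̄ = (6 + 3 + 6 + 8 + 5 + 3 + 8 + 6 + 4 + 9 + 5 + 2 + 5 + 6 + 5 + 3 + 5 + 6 + 6 + 6 + 4) / 21 = 111 / 21 = 5.2857
UCL = c̄ + 3√c̄ = 5.2857 + 3 × √5.2857 = 5.2857 + 3 × 2.2991 = 12.1829

12.18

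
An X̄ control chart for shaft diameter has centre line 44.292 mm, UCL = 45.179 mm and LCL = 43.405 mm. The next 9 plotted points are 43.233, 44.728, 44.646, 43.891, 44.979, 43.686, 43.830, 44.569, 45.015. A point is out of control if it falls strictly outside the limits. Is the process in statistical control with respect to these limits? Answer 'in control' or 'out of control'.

Compare each point to [43.405, 45.179]: sample 1 = 43.233 < LCL.

out of control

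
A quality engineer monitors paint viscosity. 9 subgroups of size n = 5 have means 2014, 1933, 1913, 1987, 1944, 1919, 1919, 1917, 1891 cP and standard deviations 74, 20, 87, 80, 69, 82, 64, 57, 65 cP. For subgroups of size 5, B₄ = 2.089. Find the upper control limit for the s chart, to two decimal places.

s̄ = (74 + 20 + 87 + 80 + 69 + 82 + 64 + 57 + 65) / 9 = 66.4444
UCL_s = B₄·s̄ = 2.089 × 66.4444 = 138.8024

138.80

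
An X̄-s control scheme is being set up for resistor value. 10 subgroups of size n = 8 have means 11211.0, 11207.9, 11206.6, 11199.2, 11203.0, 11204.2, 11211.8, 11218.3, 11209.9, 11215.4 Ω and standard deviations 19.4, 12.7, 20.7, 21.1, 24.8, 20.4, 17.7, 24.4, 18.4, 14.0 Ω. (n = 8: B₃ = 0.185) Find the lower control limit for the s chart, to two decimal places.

3.58

s̄ = (19.4 + 12.7 + 20.7 + 21.1 + 24.8 + 20.4 + 17.7 + 24.4 + 18.4 + 14.0) / 10 = 19.3600
LCL_s = B₃·s̄ = 0.185 × 19.3600 = 3.5816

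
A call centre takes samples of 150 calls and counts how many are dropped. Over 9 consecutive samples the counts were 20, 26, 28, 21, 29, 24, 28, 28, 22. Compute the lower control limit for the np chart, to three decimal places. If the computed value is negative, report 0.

p̄ = Σdᵢ / (k·n) = 226 / (9 × 150) = 0.16741
LCL = np̄ − 3·√(np̄(1−p̄)) = 25.1111 − 3 × 4.5725 = 11.3938

11.394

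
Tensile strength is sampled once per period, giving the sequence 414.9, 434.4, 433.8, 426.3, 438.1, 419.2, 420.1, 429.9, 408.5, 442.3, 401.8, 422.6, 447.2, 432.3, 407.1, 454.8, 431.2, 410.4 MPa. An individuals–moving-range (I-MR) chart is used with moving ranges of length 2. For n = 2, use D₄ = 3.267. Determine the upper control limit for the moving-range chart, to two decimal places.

Moving ranges: 19.5, 0.6, 7.5, 11.8, 18.9, 0.9, 9.8, 21.4, 33.8, 40.5, 20.8, 24.6, 14.9, 25.2, 47.7, 23.6, 20.8; M̄R̄ = 342.3000 / 17 = 20.1353
UCL_MR = D₄·M̄R̄ = 3.267 × 20.1353 = 65.7820

65.78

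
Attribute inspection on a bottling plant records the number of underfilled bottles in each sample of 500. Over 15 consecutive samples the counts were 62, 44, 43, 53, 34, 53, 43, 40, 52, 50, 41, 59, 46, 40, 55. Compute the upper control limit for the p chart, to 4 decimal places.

p̄ = Σdᵢ / (k·n) = 715 / (15 × 500) = 0.09533
UCL = p̄ + 3·√(p̄(1−p̄)/n) = 0.09533 + 3 × √(0.09533×0.90467/500) = 0.09533 + 3 × 0.01313 = 0.13473

0.1347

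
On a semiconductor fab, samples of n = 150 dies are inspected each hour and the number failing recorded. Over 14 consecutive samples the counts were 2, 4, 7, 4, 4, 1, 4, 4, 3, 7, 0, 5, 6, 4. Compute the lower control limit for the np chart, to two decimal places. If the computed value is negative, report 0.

p̄ = Σdᵢ / (k·n) = 55 / (14 × 150) = 0.02619
LCL = np̄ − 3·√(np̄(1−p̄)) = 3.9286 − 3 × 1.9559 = -1.9392 → 0 (negative, so LCL = 0)

0.00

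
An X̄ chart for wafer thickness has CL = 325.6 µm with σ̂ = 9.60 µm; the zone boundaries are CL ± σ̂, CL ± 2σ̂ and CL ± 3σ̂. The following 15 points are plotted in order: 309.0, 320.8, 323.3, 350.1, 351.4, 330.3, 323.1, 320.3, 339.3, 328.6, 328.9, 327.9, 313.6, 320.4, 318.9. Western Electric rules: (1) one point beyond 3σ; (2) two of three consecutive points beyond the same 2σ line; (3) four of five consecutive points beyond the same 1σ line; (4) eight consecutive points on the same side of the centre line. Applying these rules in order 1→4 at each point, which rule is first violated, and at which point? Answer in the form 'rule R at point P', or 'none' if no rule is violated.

Zone of each point (C = within 1σ̂, B = 1σ̂–2σ̂, A = 2σ̂–3σ̂, * = beyond 3σ̂; sign = side of CL): 1:-B, 2:-C, 3:-C, 4:+A, 5:+A, 6:+C, 7:-C, 8:-C, 9:+B, 10:+C, 11:+C, 12:+C, 13:-B, 14:-C, 15:-C
Rule 2 (two of three consecutive points beyond the same 2σ limit) is satisfied at point 5.

rule 2 at point 5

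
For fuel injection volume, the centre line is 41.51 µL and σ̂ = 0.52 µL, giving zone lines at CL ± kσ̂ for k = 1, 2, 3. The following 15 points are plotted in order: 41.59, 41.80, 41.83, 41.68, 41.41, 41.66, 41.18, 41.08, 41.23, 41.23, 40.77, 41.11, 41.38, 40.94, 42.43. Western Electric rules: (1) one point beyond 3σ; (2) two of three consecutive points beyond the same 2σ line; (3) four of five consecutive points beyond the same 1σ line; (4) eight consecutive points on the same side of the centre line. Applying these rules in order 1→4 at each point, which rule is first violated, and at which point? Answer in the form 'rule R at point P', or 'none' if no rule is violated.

Zone of each point (C = within 1σ̂, B = 1σ̂–2σ̂, A = 2σ̂–3σ̂, * = beyond 3σ̂; sign = side of CL): 1:+C, 2:+C, 3:+C, 4:+C, 5:-C, 6:+C, 7:-C, 8:-C, 9:-C, 10:-C, 11:-B, 12:-C, 13:-C, 14:-B, 15:+B
Rule 4 (eight consecutive points on the same side of the centre line) is satisfied at point 14.

rule 4 at point 14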